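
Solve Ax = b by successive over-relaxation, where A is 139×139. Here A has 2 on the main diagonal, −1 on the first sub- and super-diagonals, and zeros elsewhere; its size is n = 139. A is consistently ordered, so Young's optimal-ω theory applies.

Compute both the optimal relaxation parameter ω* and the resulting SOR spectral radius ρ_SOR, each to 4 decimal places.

ω* = 1.9561, ρ_SOR = 0.9561

n=139: λ(B_J) = 1 − λ(A)/2 = cos(kπ/140); k=1 gives ρ_J = 0.9997.
√(1−ρ_J²) = |sin(π/140)| = 0.02244
ω* = 2/(1+0.02244) = 1.9561
Hence ρ(B_{ω*}) = 1.9561 − 1 = 0.9561.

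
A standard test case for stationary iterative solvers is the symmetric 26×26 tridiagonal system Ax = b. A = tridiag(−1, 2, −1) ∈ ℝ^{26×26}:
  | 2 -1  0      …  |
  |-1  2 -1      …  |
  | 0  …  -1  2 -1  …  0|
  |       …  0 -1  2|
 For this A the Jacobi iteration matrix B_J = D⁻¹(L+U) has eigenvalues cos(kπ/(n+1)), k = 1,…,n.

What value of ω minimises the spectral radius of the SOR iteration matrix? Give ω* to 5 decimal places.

ω* = 1.79197

n=26: λ(B_J) = 1 − λ(A)/2 = cos(kπ/27); k=1 gives ρ_J = 0.99324.
√(1 − cos²(π/27)) = sin(π/27) ≈ 0.116093.
Young: ω* = 2/(1+√(1−ρ_J²)) = 2/(1+0.116093) = 2/1.116093 = 1.79197.
At ω = 1.79197 every |λ(B_ω)| = ω−1, so ρ_SOR = 0.79197.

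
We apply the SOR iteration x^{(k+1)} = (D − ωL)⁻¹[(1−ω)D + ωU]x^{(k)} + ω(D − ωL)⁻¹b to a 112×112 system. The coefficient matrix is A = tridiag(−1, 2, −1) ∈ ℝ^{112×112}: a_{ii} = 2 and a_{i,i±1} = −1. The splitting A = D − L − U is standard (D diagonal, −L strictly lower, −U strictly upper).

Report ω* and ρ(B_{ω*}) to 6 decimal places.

[ρ_J] n=112: ρ(B_J) = cos(π/(n+1)) = cos(π/113) = 0.999614.
√(1−ρ_J²) simplifies to sin(π/113) = 0.0277981.
ω* = 2 / (1 + 0.0277981) = 2 / 1.0277981 ≈ 1.945907.
ρ_SOR = ω* − 1 = 1.945907 − 1 = 0.945907.

ω* = 1.945907, ρ_SOR = 0.945907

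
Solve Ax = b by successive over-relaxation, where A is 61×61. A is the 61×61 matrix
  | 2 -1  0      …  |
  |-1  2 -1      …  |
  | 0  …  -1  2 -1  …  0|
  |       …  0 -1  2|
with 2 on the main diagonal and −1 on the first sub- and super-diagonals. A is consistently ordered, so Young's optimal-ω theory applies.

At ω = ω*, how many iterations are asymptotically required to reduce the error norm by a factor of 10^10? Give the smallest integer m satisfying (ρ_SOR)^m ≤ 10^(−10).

m = 228

spectrum of D⁻¹(L+U) = {cos(kπ/62) : 1≤k≤61}; ρ_J = cos(π/62) = 0.9987165.
root = sin(π/62) = 0.0506492  (since 1−cos² = sin²).
Young: ω* = 2/(1+√(1−ρ_J²)) = 2/(1+0.0506492) = 2/1.0506492 = 1.9035849.
ρ_SOR = ω* − 1 ≈ 0.9035849.
m ≥ 10·ln10 / (−ln 0.9035849) = 227.113; smallest integer m = 228.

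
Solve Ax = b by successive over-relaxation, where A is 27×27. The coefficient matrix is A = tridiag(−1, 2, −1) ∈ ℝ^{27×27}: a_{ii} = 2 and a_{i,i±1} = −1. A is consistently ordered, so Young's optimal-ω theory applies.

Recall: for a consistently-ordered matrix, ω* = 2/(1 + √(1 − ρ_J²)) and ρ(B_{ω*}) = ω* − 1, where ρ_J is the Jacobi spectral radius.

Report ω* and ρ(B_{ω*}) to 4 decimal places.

ρ_J = max_k |cos(kπ/28)| = cos(π/28) = 0.9937
root = sin(π/28) = 0.11196  (since 1−cos² = sin²).
So ω* = 2/1.11196 = 1.7986 (Young).
and ρ(B_{ω*}) = 1.7986 − 1 = 0.7986.

ω* = 1.7986, ρ_SOR = 0.7986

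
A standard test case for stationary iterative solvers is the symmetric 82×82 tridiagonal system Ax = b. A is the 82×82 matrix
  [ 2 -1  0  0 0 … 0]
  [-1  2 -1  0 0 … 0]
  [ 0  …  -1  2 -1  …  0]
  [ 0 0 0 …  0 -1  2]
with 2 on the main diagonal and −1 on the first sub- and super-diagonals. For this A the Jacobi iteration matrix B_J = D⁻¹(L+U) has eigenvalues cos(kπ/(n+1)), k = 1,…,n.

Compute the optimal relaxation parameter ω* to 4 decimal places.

With n=82, ρ(Jacobi) = cos(π/83) = 0.9993.
√(1−ρ_J²) = |sin(π/83)| = 0.03784
Young: ω* = 2/(1+√(1−ρ_J²)) = 2/(1+0.03784) = 2/1.03784 = 1.9271.
Hence ρ(B_{ω*}) = 1.9271 − 1 = 0.9271.

ω* = 1.9271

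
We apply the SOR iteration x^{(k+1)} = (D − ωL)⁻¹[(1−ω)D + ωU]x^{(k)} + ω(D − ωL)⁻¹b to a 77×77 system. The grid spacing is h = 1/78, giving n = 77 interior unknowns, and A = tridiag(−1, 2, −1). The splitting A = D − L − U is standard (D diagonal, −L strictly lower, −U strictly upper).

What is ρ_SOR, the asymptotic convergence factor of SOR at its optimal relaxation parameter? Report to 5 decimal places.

ρ_SOR = 0.92259

B_J for the 77×77 system has eigenvalues cos(kπ/78); ρ_J = cos(π/78) = 0.99919.
√(1−ρ_J²) simplifies to sin(π/78) = 0.040266.
So ω* = 2/1.040266 = 1.92259 (Young).
ρ(B_{ω*}) = ω*−1 = 0.92259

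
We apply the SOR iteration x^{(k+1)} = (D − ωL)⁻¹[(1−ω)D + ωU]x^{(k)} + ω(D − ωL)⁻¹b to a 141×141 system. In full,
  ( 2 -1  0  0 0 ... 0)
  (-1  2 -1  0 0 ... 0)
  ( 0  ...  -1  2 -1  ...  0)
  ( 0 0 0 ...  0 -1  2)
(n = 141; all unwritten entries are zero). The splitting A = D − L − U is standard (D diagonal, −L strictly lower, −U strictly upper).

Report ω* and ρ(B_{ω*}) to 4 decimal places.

spectrum of D⁻¹(L+U) = {cos(kπ/142) : 1≤k≤141}; ρ_J = cos(π/142) = 0.9998.
1 − cos²(π/142) = sin²(π/142) ⇒ √(1−ρ_J²) = sin(π/142) = 0.02212.
ω* = 2 / (1 + 0.02212) = 2 / 1.02212 ≈ 1.9567.
[ρ_SOR] ω* − 1 = 0.9567.

ω* = 1.9567, ρ_SOR = 0.9567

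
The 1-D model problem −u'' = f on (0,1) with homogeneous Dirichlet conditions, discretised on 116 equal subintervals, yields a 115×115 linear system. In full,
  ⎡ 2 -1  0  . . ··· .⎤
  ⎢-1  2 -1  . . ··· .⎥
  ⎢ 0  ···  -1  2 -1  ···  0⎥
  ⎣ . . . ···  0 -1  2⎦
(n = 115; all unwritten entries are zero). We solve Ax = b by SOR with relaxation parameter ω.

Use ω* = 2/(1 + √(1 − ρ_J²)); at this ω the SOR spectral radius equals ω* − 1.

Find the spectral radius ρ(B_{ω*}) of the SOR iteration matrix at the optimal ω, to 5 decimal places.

[ρ_J] n=115: ρ(B_J) = cos(π/(n+1)) = cos(π/116) = 0.99963.
√(1−ρ_J²) simplifies to sin(π/116) = 0.027079.
ω* = 2/(1+0.027079) = 1.94727
Hence ρ(B_{ω*}) = 1.94727 − 1 = 0.94727.

ρ_SOR = 0.94727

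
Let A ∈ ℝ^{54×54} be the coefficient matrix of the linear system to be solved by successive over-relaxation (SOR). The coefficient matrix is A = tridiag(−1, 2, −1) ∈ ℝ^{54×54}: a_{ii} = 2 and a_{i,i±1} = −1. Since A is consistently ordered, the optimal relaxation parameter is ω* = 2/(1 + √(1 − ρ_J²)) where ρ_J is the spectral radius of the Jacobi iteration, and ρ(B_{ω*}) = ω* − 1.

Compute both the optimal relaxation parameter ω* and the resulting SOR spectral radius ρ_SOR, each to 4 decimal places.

ω* = 1.8920, ρ_SOR = 0.8920

½·tridiag(1,0,1) at n=54: λ_k = cos(kπ/55); max |λ| at k=1 ⇒ ρ_J = cos(π/55) ≈ 0.9984.
√(1−ρ_J²) = |sin(π/55)| = 0.05709
Young: ω* = 2/(1+√(1−ρ_J²)) = 2/(1+0.05709) = 2/1.05709 = 1.8920.
ρ(B_{ω*}) = ω*−1 = 0.8920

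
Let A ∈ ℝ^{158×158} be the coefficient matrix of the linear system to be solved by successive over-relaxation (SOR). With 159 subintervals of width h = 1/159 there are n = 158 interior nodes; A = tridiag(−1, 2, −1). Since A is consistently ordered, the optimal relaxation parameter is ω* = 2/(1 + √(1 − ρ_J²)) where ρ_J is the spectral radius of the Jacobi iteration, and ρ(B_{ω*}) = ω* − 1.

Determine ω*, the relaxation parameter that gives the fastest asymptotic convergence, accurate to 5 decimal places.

B_J for the 158×158 system has eigenvalues cos(kπ/159); ρ_J = cos(π/159) = 0.99980.
√(1−ρ_J²) simplifies to sin(π/159) = 0.019757.
So ω* = 2/1.019757 = 1.96125 (Young).
Hence ρ(B_{ω*}) = 1.96125 − 1 = 0.96125.

ω* = 1.96125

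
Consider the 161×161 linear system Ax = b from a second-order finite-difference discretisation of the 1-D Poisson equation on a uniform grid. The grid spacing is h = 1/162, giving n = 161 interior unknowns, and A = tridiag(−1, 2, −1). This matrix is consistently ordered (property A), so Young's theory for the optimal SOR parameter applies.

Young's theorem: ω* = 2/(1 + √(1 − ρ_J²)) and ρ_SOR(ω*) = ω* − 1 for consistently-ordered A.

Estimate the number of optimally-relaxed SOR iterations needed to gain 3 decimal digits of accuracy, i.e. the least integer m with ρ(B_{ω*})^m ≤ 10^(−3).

m = 179

B_J for the 161×161 system has eigenvalues cos(kπ/162); ρ_J = cos(π/162) = 0.9998120.
√(1−ρ_J²) = |sin(π/162)| = 0.0193913
Young: ω* = 2/(1+√(1−ρ_J²)) = 2/(1+0.0193913) = 2/1.0193913 = 1.9619551.
ρ(B_{ω*}) = ω*−1 = 0.9619551
For 3 digits: m = 3·ln10 / (−ln 0.9619551) = 6.90776/0.0387875 = 178.092; round up → m = 179.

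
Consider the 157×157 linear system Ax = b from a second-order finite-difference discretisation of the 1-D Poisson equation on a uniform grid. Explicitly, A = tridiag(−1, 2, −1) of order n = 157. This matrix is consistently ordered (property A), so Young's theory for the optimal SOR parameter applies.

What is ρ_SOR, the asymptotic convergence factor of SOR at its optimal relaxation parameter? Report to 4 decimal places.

ρ_SOR = 0.9610

With n=157, ρ(Jacobi) = cos(π/158) = 0.9998.
√(1−ρ_J²) = |sin(π/158)| = 0.01988
So ω* = 2/1.01988 = 1.9610 (Young).
and ρ(B_{ω*}) = 1.9610 − 1 = 0.9610.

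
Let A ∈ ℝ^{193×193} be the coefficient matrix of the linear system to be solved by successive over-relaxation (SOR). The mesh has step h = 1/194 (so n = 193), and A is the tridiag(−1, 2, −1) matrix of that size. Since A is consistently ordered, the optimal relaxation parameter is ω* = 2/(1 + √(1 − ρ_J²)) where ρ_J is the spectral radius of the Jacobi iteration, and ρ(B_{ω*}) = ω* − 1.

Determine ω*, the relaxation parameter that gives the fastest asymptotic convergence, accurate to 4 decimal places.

n=193: λ(B_J) = 1 − λ(A)/2 = cos(kπ/194); k=1 gives ρ_J = 0.9999.
√(1−ρ_J²) = |sin(π/194)| = 0.01619
ω* = 2/(1 + 0.01619) = 2/1.01619 = 1.9681.
[ρ_SOR] ω* − 1 = 0.9681.

ω* = 1.9681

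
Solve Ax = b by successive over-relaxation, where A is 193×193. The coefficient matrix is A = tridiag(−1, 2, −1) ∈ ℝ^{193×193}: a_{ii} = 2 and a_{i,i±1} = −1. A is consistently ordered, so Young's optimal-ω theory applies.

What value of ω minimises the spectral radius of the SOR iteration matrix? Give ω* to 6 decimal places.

spectrum of D⁻¹(L+U) = {cos(kπ/194) : 1≤k≤193}; ρ_J = cos(π/194) = 0.999869.
root = sin(π/194) = 0.0161931  (since 1−cos² = sin²).
Young: ω* = 2/(1+√(1−ρ_J²)) = 2/(1+0.0161931) = 2/1.0161931 = 1.968130.
Hence ρ(B_{ω*}) = 1.968130 − 1 = 0.968130.

ω* = 1.968130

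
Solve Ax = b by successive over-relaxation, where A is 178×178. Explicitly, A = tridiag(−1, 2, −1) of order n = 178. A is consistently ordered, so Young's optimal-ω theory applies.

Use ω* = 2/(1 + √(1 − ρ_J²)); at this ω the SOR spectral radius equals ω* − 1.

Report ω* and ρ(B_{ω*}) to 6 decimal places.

With n=178, ρ(Jacobi) = cos(π/179) = 0.999846.
√(1 − cos²(π/179)) = sin(π/179) ≈ 0.0175499.
So ω* = 2/1.0175499 = 1.965506 (Young).
ρ_SOR = ω* − 1 = 1.965506 − 1 = 0.965506.

ω* = 1.965506, ρ_SOR = 0.965506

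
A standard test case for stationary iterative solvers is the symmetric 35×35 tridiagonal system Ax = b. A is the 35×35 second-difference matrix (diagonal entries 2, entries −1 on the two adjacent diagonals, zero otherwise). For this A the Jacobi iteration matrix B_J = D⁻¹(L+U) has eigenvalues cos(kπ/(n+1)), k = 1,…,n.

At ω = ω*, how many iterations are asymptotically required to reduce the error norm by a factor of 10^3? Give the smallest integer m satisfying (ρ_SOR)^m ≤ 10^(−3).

With n=35, ρ(Jacobi) = cos(π/36) = 0.9961947.
1 − cos²(π/36) = sin²(π/36) ⇒ √(1−ρ_J²) = sin(π/36) = 0.0871557.
ω* = 2/(1+0.0871557) = 1.8396629
Hence ρ(B_{ω*}) = 1.8396629 − 1 = 0.8396629.
ρ_SOR^m ≤ 10^(−3) ⇔ m ≥ 3·ln10/(−ln 0.8396629) = 6.90776/0.174755 = 39.528; m = ⌈39.528⌉ = 40.

m = 40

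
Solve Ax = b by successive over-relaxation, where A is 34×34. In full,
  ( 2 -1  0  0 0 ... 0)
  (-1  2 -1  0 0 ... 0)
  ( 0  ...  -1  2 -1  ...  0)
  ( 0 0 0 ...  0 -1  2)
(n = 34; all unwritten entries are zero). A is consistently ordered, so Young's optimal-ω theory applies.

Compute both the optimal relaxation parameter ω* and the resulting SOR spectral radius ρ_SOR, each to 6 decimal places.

ρ_J = max_k |cos(kπ/35)| = cos(π/35) = 0.995974
√(1 − cos²(π/35)) = sin(π/35) ≈ 0.0896393.
ω* = 2/(1+0.0896393) = 1.835470
ρ_SOR = ω* − 1 = 1.835470 − 1 = 0.835470.

ω* = 1.835470, ρ_SOR = 0.835470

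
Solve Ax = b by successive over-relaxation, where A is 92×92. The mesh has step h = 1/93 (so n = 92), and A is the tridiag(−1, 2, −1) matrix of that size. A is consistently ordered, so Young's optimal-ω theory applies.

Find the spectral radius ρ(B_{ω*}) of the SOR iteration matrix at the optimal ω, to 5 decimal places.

n=92: λ(B_J) = 1 − λ(A)/2 = cos(kπ/93); k=1 gives ρ_J = 0.99943.
√(1 − cos²(π/93)) = sin(π/93) ≈ 0.033774.
ω* = 2/(1 + 0.033774) = 2/1.033774 = 1.93466.
At ω = 1.93466 every |λ(B_ω)| = ω−1, so ρ_SOR = 0.93466.

ρ_SOR = 0.93466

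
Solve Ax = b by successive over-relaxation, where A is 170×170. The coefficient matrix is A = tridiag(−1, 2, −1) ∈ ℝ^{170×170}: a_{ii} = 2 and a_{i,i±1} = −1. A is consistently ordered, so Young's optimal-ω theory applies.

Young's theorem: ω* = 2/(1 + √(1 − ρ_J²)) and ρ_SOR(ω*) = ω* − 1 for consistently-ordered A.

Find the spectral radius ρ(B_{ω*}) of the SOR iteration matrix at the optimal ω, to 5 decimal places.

ρ_SOR = 0.96392

½·tridiag(1,0,1) at n=170: λ_k = cos(kπ/171); max |λ| at k=1 ⇒ ρ_J = cos(π/171) ≈ 0.99983.
root = sin(π/171) = 0.018371  (since 1−cos² = sin²).
Then 2/(1+√(1−ρ_J²)) = 2/(1+0.018371); ω* = 2/1.018371 = 1.96392.
and ρ(B_{ω*}) = 1.96392 − 1 = 0.96392.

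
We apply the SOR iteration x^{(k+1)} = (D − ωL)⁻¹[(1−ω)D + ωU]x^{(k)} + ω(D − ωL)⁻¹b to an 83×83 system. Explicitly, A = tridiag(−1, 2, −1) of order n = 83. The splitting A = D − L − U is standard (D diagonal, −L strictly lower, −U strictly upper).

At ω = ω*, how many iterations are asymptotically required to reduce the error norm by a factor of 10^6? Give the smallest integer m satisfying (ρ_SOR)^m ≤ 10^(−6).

[ρ_J] n=83: ρ(B_J) = cos(π/(n+1)) = cos(π/84) = 0.9993007.
root = sin(π/84) = 0.0373912  (since 1−cos² = sin²).
So ω* = 2/1.0373912 = 1.9279130 (Young).
ρ(B_{ω*}) = ω*−1 = 0.9279130
Need (0.9279130)^m ≤ 10^(−6): m ≥ 6·ln10/|ln 0.9279130| = 13.8155/0.0748173 = 184.656 ⇒ m = 185.

m = 185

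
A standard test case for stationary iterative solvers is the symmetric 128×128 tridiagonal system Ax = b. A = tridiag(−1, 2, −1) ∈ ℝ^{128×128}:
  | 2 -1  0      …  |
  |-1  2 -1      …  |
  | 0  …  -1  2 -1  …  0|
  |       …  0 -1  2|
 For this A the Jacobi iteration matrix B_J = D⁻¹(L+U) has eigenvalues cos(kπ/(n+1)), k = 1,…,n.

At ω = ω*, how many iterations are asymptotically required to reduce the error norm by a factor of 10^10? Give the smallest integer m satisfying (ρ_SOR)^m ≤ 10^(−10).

m = 473

[ρ_J] n=128: ρ(B_J) = cos(π/(n+1)) = cos(π/129) = 0.9997035.
√(1−ρ_J²) simplifies to sin(π/129) = 0.0243510.
Then 2/(1+√(1−ρ_J²)) = 2/(1+0.0243510); ω* = 2/1.0243510 = 1.9524558.
ρ(B_{ω*}) = ω*−1 = 0.9524558
(0.9524558)^m ≤ 10^{−10}  ⇒  m·ln(0.9524558) ≤ −10·ln10  ⇒  m ≥ 472.698  ⇒  m = 473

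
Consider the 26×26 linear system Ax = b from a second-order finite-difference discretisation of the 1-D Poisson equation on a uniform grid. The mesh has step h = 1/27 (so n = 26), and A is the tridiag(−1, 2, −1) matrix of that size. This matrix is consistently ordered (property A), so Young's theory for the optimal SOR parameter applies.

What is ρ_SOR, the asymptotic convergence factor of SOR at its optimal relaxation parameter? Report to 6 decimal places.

ρ_SOR = 0.791966

½·tridiag(1,0,1) at n=26: λ_k = cos(kπ/27); max |λ| at k=1 ⇒ ρ_J = cos(π/27) ≈ 0.993238.
√(1 − cos²(π/27)) = sin(π/27) ≈ 0.1160929.
So ω* = 2/1.1160929 = 1.791966 (Young).
ρ_SOR = ω* − 1 = 1.791966 − 1 = 0.791966.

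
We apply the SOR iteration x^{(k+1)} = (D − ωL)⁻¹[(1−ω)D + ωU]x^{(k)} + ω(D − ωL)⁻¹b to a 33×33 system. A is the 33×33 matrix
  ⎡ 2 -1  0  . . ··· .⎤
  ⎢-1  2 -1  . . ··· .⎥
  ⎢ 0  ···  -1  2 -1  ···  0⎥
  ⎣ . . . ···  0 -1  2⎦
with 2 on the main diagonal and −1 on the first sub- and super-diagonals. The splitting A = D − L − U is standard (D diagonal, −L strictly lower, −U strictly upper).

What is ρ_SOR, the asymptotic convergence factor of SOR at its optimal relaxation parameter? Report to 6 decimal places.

ρ_SOR = 0.831052

½·tridiag(1,0,1) at n=33: λ_k = cos(kπ/34); max |λ| at k=1 ⇒ ρ_J = cos(π/34) ≈ 0.995734.
√(1 − cos²(π/34)) = sin(π/34) ≈ 0.0922684.
[ω*] 2 ÷ (1 + 0.0922684) = 2 ÷ 1.0922684 = 1.831052.
ρ_SOR = ω* − 1 ≈ 0.831052.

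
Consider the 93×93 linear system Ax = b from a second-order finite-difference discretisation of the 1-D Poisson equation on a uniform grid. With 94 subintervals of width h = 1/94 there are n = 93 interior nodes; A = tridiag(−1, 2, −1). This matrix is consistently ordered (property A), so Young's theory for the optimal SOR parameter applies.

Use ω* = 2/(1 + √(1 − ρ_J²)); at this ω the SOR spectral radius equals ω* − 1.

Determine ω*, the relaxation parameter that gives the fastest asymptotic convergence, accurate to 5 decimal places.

ω* = 1.93533

[ρ_J] n=93: ρ(B_J) = cos(π/(n+1)) = cos(π/94) = 0.99944.
√(1−ρ_J²) = |sin(π/94)| = 0.033415
Young: ω* = 2/(1+√(1−ρ_J²)) = 2/(1+0.033415) = 2/1.033415 = 1.93533.
ρ_SOR = ω* − 1 ≈ 0.93533.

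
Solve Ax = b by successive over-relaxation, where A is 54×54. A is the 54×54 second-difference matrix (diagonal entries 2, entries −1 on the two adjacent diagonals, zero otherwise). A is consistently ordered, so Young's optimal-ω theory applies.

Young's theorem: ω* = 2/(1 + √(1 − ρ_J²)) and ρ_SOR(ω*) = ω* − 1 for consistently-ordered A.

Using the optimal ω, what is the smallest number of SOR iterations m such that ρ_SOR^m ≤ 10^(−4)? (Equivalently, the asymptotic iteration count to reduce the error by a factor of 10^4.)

m = 81

With n=54, ρ(Jacobi) = cos(π/55) = 0.9983691.
√(1 − cos²(π/55)) = sin(π/55) ≈ 0.0570888.
Young: ω* = 2/(1+√(1−ρ_J²)) = 2/(1+0.0570888) = 2/1.0570888 = 1.8919886.
ρ(B_{ω*}) = ω*−1 = 0.8919886
For 4 digits: m = 4·ln10 / (−ln 0.8919886) = 9.21034/0.114302 = 80.579; round up → m = 81.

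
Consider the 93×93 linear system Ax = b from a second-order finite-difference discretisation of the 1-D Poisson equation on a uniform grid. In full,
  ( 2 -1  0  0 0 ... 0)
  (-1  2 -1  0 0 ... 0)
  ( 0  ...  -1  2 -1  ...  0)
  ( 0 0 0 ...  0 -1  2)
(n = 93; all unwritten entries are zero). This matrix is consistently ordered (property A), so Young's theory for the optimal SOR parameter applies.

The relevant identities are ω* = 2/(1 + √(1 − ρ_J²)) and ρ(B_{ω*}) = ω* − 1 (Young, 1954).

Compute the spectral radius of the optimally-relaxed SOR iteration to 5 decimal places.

ρ_SOR = 0.93533

n=93: λ(B_J) = 1 − λ(A)/2 = cos(kπ/94); k=1 gives ρ_J = 0.99944.
√(1−ρ_J²) simplifies to sin(π/94) = 0.033415.
[ω*] 2 ÷ (1 + 0.033415) = 2 ÷ 1.033415 = 1.93533.
and ρ(B_{ω*}) = 1.93533 − 1 = 0.93533.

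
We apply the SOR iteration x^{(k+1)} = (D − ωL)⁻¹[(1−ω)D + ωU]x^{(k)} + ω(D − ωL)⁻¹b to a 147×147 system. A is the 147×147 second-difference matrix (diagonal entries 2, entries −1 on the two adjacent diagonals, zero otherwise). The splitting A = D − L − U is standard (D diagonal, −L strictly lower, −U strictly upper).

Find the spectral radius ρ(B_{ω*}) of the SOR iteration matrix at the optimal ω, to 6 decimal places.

n=147: λ(B_J) = 1 − λ(A)/2 = cos(kπ/148); k=1 gives ρ_J = 0.999775.
√(1−ρ_J²) = |sin(π/148)| = 0.0212254
[ω*] 2 ÷ (1 + 0.0212254) = 2 ÷ 1.0212254 = 1.958432.
[ρ_SOR] ω* − 1 = 0.958432.

ρ_SOR = 0.958432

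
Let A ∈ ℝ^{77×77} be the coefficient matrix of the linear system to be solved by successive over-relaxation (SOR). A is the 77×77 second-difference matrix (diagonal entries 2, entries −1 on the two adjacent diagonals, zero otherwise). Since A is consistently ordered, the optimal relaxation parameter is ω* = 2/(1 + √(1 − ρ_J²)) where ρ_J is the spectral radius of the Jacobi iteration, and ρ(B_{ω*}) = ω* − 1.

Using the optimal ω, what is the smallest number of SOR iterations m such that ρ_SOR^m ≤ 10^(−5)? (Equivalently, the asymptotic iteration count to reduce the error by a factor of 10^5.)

n=77: λ(B_J) = 1 − λ(A)/2 = cos(kπ/78); k=1 gives ρ_J = 0.9991890.
√(1 − cos²(π/78)) = sin(π/78) ≈ 0.0402659.
So ω* = 2/1.0402659 = 1.9225854 (Young).
Hence ρ(B_{ω*}) = 1.9225854 − 1 = 0.9225854.
Need (0.9225854)^m ≤ 10^(−5): m ≥ 5·ln10/|ln 0.9225854| = 11.5129/0.0805753 = 142.884 ⇒ m = 143.

m = 143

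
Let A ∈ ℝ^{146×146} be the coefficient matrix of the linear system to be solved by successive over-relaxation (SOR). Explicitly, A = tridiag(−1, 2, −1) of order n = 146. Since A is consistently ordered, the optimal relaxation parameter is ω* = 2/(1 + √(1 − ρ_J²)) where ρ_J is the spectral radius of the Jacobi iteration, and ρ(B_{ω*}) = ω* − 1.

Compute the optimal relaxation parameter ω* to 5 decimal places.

ρ_J = max_k |cos(kπ/147)| = cos(π/147) = 0.99977
root = sin(π/147) = 0.021370  (since 1−cos² = sin²).
ω* = 2 / (1 + 0.021370) = 2 / 1.021370 ≈ 1.95815.
ρ_SOR = ω* − 1 = 1.95815 − 1 = 0.95815.

ω* = 1.95815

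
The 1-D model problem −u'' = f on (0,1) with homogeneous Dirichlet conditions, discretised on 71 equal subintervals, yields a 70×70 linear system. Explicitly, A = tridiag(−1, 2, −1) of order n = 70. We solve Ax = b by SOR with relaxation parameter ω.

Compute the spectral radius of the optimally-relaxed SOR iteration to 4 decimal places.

ρ_SOR = 0.9153

½·tridiag(1,0,1) at n=70: λ_k = cos(kπ/71); max |λ| at k=1 ⇒ ρ_J = cos(π/71) ≈ 0.9990.
√(1 − cos²(π/71)) = sin(π/71) ≈ 0.04423.
ω* = 2 / (1 + 0.04423) = 2 / 1.04423 ≈ 1.9153.
ρ(B_{ω*}) = ω*−1 = 0.9153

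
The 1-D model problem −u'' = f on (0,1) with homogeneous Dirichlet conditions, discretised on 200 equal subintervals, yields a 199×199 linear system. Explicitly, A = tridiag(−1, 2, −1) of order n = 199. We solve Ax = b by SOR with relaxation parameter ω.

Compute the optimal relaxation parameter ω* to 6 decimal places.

½·tridiag(1,0,1) at n=199: λ_k = cos(kπ/200); max |λ| at k=1 ⇒ ρ_J = cos(π/200) ≈ 0.999877.
√(1 − cos²(π/200)) = sin(π/200) ≈ 0.0157073.
So ω* = 2/1.0157073 = 1.969071 (Young).
ρ_SOR = ω* − 1 ≈ 0.969071.

ω* = 1.969071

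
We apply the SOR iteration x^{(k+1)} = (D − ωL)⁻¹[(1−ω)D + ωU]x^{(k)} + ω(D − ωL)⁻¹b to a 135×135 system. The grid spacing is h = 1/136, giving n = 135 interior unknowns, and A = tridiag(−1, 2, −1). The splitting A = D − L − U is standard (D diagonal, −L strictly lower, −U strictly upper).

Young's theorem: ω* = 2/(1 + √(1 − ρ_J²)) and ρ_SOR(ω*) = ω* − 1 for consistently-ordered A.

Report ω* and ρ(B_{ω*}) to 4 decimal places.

ω* = 1.9548, ρ_SOR = 0.9548

ρ_J = max_k |cos(kπ/136)| = cos(π/136) = 0.9997
root = sin(π/136) = 0.02310  (since 1−cos² = sin²).
ω* = 2 / (1 + 0.02310) = 2 / 1.02310 ≈ 1.9548.
ρ_SOR = ω* − 1 = 1.9548 − 1 = 0.9548.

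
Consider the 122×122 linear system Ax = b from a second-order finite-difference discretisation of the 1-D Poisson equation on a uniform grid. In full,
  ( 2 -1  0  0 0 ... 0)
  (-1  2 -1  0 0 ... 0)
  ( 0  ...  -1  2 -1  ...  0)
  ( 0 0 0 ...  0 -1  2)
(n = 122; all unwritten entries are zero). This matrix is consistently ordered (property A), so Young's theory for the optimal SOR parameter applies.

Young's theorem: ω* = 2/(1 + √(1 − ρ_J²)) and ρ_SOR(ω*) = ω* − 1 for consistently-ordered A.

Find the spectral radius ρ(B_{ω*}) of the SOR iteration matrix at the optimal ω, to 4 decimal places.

B_J for the 122×122 system has eigenvalues cos(kπ/123); ρ_J = cos(π/123) = 0.9997.
√(1 − cos²(π/123)) = sin(π/123) ≈ 0.02554.
[ω*] 2 ÷ (1 + 0.02554) = 2 ÷ 1.02554 = 1.9502.
ρ(B_{ω*}) = ω*−1 = 0.9502

ρ_SOR = 0.9502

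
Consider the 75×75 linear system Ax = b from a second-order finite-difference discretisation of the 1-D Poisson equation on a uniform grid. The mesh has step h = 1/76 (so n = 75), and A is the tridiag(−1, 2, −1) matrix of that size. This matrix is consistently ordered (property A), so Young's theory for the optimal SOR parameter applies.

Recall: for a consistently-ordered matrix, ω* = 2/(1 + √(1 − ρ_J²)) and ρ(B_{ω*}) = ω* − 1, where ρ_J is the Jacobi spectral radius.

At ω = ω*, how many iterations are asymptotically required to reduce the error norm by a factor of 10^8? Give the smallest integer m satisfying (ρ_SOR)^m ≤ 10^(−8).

B_J for the 75×75 system has eigenvalues cos(kπ/76); ρ_J = cos(π/76) = 0.9991458.
1 − cos²(π/76) = sin²(π/76) ⇒ √(1−ρ_J²) = sin(π/76) = 0.0413250.
ω* = 2 / (1 + 0.0413250) = 2 / 1.0413250 ≈ 1.9206300.
Hence ρ(B_{ω*}) = 1.9206300 − 1 = 0.9206300.
8·ln10 = 18.4207; −ln(0.9206300) = 0.0826971; m = ⌈18.4207/0.0826971⌉ = ⌈222.749⌉ = 223.

m = 223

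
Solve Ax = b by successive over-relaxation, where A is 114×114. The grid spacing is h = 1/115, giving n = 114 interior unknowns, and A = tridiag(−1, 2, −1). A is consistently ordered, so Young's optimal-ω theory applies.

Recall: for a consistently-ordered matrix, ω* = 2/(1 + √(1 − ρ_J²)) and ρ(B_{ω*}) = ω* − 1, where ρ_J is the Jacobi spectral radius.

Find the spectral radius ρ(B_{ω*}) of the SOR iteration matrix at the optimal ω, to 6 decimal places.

n=114: λ(B_J) = 1 − λ(A)/2 = cos(kπ/115); k=1 gives ρ_J = 0.999627.
√(1−ρ_J²) = |sin(π/115)| = 0.0273148
ω* = 2 / (1 + 0.0273148) = 2 / 1.0273148 ≈ 1.946823.
and ρ(B_{ω*}) = 1.946823 − 1 = 0.946823.

ρ_SOR = 0.946823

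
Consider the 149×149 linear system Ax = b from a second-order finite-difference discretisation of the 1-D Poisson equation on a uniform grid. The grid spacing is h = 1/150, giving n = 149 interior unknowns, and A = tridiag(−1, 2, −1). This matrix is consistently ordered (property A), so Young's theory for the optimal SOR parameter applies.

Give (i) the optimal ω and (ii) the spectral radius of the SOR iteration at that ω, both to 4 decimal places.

ω* = 1.9590, ρ_SOR = 0.9590

[ρ_J] n=149: ρ(B_J) = cos(π/(n+1)) = cos(π/150) = 0.9998.
√(1 − cos²(π/150)) = sin(π/150) ≈ 0.02094.
ω* = 2 / (1 + 0.02094) = 2 / 1.02094 ≈ 1.9590.
ρ_SOR = ω* − 1 = 1.9590 − 1 = 0.9590.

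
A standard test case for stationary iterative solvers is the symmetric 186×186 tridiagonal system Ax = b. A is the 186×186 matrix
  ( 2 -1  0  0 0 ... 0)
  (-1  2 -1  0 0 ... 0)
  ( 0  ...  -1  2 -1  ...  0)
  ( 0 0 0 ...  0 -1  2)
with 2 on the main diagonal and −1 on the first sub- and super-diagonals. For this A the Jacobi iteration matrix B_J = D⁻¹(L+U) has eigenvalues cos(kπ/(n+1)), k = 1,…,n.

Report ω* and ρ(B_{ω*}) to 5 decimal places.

ω* = 1.96696, ρ_SOR = 0.96696

With n=186, ρ(Jacobi) = cos(π/187) = 0.99986.
√(1−ρ_J²) = |sin(π/187)| = 0.016799
ω* = 2/(1 + 0.016799) = 2/1.016799 = 1.96696.
ρ(B_{ω*}) = ω*−1 = 0.96696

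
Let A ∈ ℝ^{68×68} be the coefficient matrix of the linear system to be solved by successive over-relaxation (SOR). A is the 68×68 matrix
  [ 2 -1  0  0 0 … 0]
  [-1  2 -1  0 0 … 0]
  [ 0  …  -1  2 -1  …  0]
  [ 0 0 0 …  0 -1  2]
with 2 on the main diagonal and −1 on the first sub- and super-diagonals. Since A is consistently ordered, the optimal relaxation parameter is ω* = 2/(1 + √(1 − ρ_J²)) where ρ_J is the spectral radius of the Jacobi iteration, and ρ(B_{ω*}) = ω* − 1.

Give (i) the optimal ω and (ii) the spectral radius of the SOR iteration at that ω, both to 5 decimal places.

ω* = 1.91293, ρ_SOR = 0.91293

ρ_J = max_k |cos(kπ/69)| = cos(π/69) = 0.99896
root = sin(π/69) = 0.045515  (since 1−cos² = sin²).
ω* = 2 / (1 + 0.045515) = 2 / 1.045515 ≈ 1.91293.
[ρ_SOR] ω* − 1 = 0.91293.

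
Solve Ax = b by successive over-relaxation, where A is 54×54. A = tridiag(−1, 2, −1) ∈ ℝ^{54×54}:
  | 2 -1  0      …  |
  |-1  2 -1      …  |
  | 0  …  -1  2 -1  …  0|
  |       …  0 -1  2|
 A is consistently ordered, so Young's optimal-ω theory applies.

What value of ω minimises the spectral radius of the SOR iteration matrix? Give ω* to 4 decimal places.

ω* = 1.8920

B_J for the 54×54 system has eigenvalues cos(kπ/55); ρ_J = cos(π/55) = 0.9984.
√(1−ρ_J²) = |sin(π/55)| = 0.05709
[ω*] 2 ÷ (1 + 0.05709) = 2 ÷ 1.05709 = 1.8920.
[ρ_SOR] ω* − 1 = 0.8920.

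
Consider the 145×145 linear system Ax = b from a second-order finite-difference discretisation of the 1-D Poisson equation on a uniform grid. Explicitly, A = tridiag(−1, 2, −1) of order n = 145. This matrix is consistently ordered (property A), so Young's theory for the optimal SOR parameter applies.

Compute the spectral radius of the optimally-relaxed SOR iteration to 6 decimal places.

B_J for the 145×145 system has eigenvalues cos(kπ/146); ρ_J = cos(π/146) = 0.999769.
√(1−ρ_J²) = |sin(π/146)| = 0.0215161
[ω*] 2 ÷ (1 + 0.0215161) = 2 ÷ 1.0215161 = 1.957874.
ρ_SOR = ω* − 1 ≈ 0.957874.

ρ_SOR = 0.957874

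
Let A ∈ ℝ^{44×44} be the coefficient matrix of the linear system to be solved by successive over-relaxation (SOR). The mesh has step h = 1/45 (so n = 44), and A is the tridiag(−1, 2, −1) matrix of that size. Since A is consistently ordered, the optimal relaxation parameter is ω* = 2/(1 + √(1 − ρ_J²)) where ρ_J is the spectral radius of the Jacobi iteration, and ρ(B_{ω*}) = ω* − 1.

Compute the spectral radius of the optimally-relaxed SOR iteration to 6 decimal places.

[ρ_J] n=44: ρ(B_J) = cos(π/(n+1)) = cos(π/45) = 0.997564.
root = sin(π/45) = 0.0697565  (since 1−cos² = sin²).
[ω*] 2 ÷ (1 + 0.0697565) = 2 ÷ 1.0697565 = 1.869584.
[ρ_SOR] ω* − 1 = 0.869584.

ρ_SOR = 0.869584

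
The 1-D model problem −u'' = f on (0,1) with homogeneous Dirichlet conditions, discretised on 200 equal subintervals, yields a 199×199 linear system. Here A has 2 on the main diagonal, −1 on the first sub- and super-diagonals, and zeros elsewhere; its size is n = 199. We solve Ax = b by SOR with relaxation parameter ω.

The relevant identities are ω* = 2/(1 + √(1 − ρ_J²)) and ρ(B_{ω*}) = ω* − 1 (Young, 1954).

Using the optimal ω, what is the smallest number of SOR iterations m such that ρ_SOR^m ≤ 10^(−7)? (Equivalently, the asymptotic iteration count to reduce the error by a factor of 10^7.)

m = 514

[ρ_J] n=199: ρ(B_J) = cos(π/(n+1)) = cos(π/200) = 0.9998766.
√(1−ρ_J²) simplifies to sin(π/200) = 0.0157073.
Then 2/(1+√(1−ρ_J²)) = 2/(1+0.0157073); ω* = 2/1.0157073 = 1.9690712.
and ρ(B_{ω*}) = 1.9690712 − 1 = 0.9690712.
For 7 digits: m = 7·ln10 / (−ln 0.9690712) = 16.1181/0.0314172 = 513.034; round up → m = 514.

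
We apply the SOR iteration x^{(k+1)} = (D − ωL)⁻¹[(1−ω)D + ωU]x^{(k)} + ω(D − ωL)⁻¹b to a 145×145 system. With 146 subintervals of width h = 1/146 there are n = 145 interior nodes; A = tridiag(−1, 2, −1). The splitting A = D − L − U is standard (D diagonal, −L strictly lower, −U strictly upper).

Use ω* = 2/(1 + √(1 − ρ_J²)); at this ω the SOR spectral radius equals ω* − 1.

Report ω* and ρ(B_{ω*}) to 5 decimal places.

ω* = 1.95787, ρ_SOR = 0.95787

[ρ_J] n=145: ρ(B_J) = cos(π/(n+1)) = cos(π/146) = 0.99977.
√(1−ρ_J²) simplifies to sin(π/146) = 0.021516.
ω* = 2 / (1 + 0.021516) = 2 / 1.021516 ≈ 1.95787.
ρ_SOR = ω* − 1 ≈ 0.95787.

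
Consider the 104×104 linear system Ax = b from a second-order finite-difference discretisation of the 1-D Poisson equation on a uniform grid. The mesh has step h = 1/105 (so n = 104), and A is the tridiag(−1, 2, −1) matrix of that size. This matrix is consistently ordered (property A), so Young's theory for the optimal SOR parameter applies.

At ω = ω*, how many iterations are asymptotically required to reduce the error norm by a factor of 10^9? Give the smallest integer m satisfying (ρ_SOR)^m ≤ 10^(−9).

With n=104, ρ(Jacobi) = cos(π/105) = 0.9995524.
1 − cos²(π/105) = sin²(π/105) ⇒ √(1−ρ_J²) = sin(π/105) = 0.0299155.
Then 2/(1+√(1−ρ_J²)) = 2/(1+0.0299155); ω* = 2/1.0299155 = 1.9419069.
ρ_SOR = ω* − 1 ≈ 0.9419069.
9·ln10 = 20.7233; −ln(0.9419069) = 0.0598488; m = ⌈20.7233/0.0598488⌉ = ⌈346.261⌉ = 347.

m = 347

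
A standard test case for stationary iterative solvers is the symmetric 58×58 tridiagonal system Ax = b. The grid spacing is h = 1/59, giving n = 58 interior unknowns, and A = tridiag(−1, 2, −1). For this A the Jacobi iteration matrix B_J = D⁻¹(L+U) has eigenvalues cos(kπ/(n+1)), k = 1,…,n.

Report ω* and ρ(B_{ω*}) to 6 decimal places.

ω* = 1.898935, ρ_SOR = 0.898935

ρ_J = max_k |cos(kπ/59)| = cos(π/59) = 0.998583
√(1−ρ_J²) = |sin(π/59)| = 0.0532222
ω* = 2/(1+0.0532222) = 1.898935
ρ_SOR = ω* − 1 ≈ 0.898935.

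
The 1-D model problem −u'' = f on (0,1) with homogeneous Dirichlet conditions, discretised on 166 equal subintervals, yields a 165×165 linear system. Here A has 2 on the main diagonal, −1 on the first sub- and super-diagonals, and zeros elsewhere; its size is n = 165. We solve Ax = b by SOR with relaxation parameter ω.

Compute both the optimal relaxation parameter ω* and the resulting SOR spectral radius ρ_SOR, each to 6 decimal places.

With n=165, ρ(Jacobi) = cos(π/166) = 0.999821.
1 − cos²(π/166) = sin²(π/166) ⇒ √(1−ρ_J²) = sin(π/166) = 0.0189241.
[ω*] 2 ÷ (1 + 0.0189241) = 2 ÷ 1.0189241 = 1.962855.
At ω = 1.962855 every |λ(B_ω)| = ω−1, so ρ_SOR = 0.962855.

ω* = 1.962855, ρ_SOR = 0.962855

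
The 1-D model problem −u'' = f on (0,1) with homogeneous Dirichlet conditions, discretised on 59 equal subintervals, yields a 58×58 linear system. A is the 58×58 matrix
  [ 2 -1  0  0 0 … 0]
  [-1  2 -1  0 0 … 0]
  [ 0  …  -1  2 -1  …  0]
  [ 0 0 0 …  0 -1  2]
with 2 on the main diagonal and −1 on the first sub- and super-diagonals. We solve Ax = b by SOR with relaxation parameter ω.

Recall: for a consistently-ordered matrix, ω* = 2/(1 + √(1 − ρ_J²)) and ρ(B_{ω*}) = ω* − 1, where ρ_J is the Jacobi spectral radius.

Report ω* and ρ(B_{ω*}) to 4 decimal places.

ω* = 1.8989, ρ_SOR = 0.8989

B_J for the 58×58 system has eigenvalues cos(kπ/59); ρ_J = cos(π/59) = 0.9986.
√(1−ρ_J²) simplifies to sin(π/59) = 0.05322.
ω* = 2/(1 + 0.05322) = 2/1.05322 = 1.8989.
At ω = 1.8989 every |λ(B_ω)| = ω−1, so ρ_SOR = 0.8989.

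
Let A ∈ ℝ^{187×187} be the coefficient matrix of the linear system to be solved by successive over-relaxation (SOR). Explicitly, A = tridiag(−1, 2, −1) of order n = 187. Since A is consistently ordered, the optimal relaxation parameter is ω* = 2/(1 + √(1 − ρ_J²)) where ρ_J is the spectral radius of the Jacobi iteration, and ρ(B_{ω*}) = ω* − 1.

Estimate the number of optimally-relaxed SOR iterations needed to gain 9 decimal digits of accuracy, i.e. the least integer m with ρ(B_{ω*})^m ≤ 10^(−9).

m = 621

B_J for the 187×187 system has eigenvalues cos(kπ/188); ρ_J = cos(π/188) = 0.9998604.
1 − cos²(π/188) = sin²(π/188) ⇒ √(1−ρ_J²) = sin(π/188) = 0.0167098.
ω* = 2/(1 + 0.0167098) = 2/1.0167098 = 1.9671297.
At ω = 1.9671297 every |λ(B_ω)| = ω−1, so ρ_SOR = 0.9671297.
9·ln10 = 20.7233; −ln(0.9671297) = 0.0334227; m = ⌈20.7233/0.0334227⌉ = ⌈620.037⌉ = 621.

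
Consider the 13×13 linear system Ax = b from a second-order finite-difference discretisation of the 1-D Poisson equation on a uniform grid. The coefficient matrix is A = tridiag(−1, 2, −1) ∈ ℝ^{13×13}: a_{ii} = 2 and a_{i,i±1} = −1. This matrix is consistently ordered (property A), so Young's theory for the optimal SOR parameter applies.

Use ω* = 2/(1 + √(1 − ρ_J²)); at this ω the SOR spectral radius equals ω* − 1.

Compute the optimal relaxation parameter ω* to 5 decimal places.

spectrum of D⁻¹(L+U) = {cos(kπ/14) : 1≤k≤13}; ρ_J = cos(π/14) = 0.97493.
1 − cos²(π/14) = sin²(π/14) ⇒ √(1−ρ_J²) = sin(π/14) = 0.222521.
Young: ω* = 2/(1+√(1−ρ_J²)) = 2/(1+0.222521) = 2/1.222521 = 1.63596.
ρ_SOR = ω* − 1 ≈ 0.63596.

ω* = 1.63596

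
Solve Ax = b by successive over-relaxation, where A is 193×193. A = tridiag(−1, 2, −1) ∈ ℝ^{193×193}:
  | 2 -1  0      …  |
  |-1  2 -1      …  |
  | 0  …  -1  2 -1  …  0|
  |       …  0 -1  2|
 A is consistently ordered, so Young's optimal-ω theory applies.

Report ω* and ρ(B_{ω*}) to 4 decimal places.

ω* = 1.9681, ρ_SOR = 0.9681

spectrum of D⁻¹(L+U) = {cos(kπ/194) : 1≤k≤193}; ρ_J = cos(π/194) = 0.9999.
root = sin(π/194) = 0.01619  (since 1−cos² = sin²).
Young: ω* = 2/(1+√(1−ρ_J²)) = 2/(1+0.01619) = 2/1.01619 = 1.9681.
ρ_SOR = ω* − 1 ≈ 0.9681.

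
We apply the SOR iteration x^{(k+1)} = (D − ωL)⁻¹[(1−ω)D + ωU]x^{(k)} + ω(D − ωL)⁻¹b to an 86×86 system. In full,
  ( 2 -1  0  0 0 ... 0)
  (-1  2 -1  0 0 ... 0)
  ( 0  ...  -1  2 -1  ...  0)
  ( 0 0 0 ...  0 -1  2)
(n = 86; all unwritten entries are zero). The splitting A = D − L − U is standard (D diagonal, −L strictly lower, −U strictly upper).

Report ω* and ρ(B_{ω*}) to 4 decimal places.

ω* = 1.9303, ρ_SOR = 0.9303

½·tridiag(1,0,1) at n=86: λ_k = cos(kπ/87); max |λ| at k=1 ⇒ ρ_J = cos(π/87) ≈ 0.9993.
√(1−ρ_J²) simplifies to sin(π/87) = 0.03610.
Then 2/(1+√(1−ρ_J²)) = 2/(1+0.03610); ω* = 2/1.03610 = 1.9303.
At ω = 1.9303 every |λ(B_ω)| = ω−1, so ρ_SOR = 0.9303.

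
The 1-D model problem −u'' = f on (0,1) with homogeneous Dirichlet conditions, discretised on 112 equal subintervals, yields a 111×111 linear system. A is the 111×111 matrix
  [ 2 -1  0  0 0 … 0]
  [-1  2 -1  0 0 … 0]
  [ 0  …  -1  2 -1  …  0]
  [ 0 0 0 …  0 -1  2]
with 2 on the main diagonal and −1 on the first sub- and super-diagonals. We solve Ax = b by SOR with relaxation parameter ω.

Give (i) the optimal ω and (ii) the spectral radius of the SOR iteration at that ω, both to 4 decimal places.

ω* = 1.9454, ρ_SOR = 0.9454

With n=111, ρ(Jacobi) = cos(π/112) = 0.9996.
1 − cos²(π/112) = sin²(π/112) ⇒ √(1−ρ_J²) = sin(π/112) = 0.02805.
ω* = 2/(1+0.02805) = 1.9454
ρ_SOR = ω* − 1 ≈ 0.9454.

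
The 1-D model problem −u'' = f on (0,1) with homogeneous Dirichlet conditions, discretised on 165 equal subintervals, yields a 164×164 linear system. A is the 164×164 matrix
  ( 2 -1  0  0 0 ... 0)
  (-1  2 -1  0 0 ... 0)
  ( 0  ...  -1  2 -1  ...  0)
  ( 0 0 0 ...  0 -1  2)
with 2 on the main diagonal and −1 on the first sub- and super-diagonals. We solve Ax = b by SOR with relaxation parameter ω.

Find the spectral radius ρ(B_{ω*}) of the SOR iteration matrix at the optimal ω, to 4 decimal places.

ρ_SOR = 0.9626

ρ_J = max_k |cos(kπ/165)| = cos(π/165) = 0.9998
root = sin(π/165) = 0.01904  (since 1−cos² = sin²).
ω* = 2/(1 + 0.01904) = 2/1.01904 = 1.9626.
At ω = 1.9626 every |λ(B_ω)| = ω−1, so ρ_SOR = 0.9626.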